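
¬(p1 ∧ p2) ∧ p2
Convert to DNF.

¬p1 ∧ p2

¬(p1 ∧ p2) ∧ p2
≡ (¬p1 ∨ ¬p2) ∧ p2   [De Morgan]
≡ (¬p1 ∧ p2) ∨ (¬p2 ∧ p2)   [distribute ∧ over ∨]
≡ ¬p1 ∧ p2   [simplify]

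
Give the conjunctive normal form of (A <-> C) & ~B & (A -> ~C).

(~A | C) & (~C | A) & ~B & (~A | ~C)

(A <-> C) & ~B & (A -> ~C)
= (A -> C) & (C -> A) & ~B & (A -> ~C)   [eliminate <->]
= (~A | C) & (C -> A) & ~B & (A -> ~C)   [eliminate ->]
= (~A | C) & (~C | A) & ~B & (A -> ~C)   [eliminate ->]
= (~A | C) & (~C | A) & ~B & (~A | ~C)   [eliminate ->]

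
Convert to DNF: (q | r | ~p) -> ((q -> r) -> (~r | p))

(q | r | ~p) -> ((q -> r) -> (~r | p))
≡ ~(q | r | ~p) | ((q -> r) -> (~r | p))   [eliminate ->]
≡ ~(q | r | ~p) | ~(q -> r) | ~r | p   [eliminate ->]
≡ ~(q | r | ~p) | ~(~q | r) | ~r | p   [eliminate ->]
≡ (~q & ~r & ~~p) | ~(~q | r) | ~r | p   [De Morgan]
≡ (~q & ~r & p) | ~(~q | r) | ~r | p   [double negation]
≡ (~q & ~r & p) | (~~q & ~r) | ~r | p   [De Morgan]
≡ (~q & ~r & p) | (q & ~r) | ~r | p   [double negation]
≡ ~r | p   [simplify]

~r | p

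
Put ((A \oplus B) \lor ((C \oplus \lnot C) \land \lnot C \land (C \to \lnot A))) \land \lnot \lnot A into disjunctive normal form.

(A \land \lnot B) \lor (\lnot C \land A)

((A \oplus B) \lor ((C \oplus \lnot C) \land \lnot C \land (C \to \lnot A))) \land \lnot \lnot A
≡ ((A \land \lnot B) \lor (\lnot A \land B) \lor ((C \oplus \lnot C) \land \lnot C \land (C \to \lnot A))) \land \lnot \lnot A
≡ ((A \land \lnot B) \lor (\lnot A \land B) \lor (((C \land \lnot \lnot C) \lor (\lnot C \land \lnot C)) \land \lnot C \land (C \to \lnot A))) \land \lnot \lnot A
≡ ((A \land \lnot B) \lor (\lnot A \land B) \lor (((C \land \lnot \lnot C) \lor (\lnot C \land \lnot C)) \land \lnot C \land (\lnot C \lor \lnot A))) \land \lnot \lnot A
≡ ((A \land \lnot B) \lor (\lnot A \land B) \lor (((C \land C) \lor (\lnot C \land \lnot C)) \land \lnot C \land (\lnot C \lor \lnot A))) \land \lnot \lnot A
≡ ((A \land \lnot B) \lor (\lnot A \land B) \lor (((C \land C) \lor (\lnot C \land \lnot C)) \land \lnot C \land (\lnot C \lor \lnot A))) \land A
≡ (A \land \lnot B \land A) \lor (\lnot A \land B \land A) \lor (C \land C \land \lnot C \land \lnot C \land A) \lor (C \land C \land \lnot C \land \lnot A \land A) \lor (\lnot C \land \lnot C \land \lnot C \land \lnot C \land A) \lor (\lnot C \land \lnot C \land \lnot C \land \lnot A \land A)
≡ (A \land \lnot B) \lor (\lnot C \land A)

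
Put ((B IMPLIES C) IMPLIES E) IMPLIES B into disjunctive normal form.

(NOT B AND NOT E) OR (C AND NOT E) OR B

((B IMPLIES C) IMPLIES E) IMPLIES B
≡ NOT ((B IMPLIES C) IMPLIES E) OR B   [eliminate IMPLIES]
≡ NOT (NOT (B IMPLIES C) OR E) OR B   [eliminate IMPLIES]
≡ NOT (NOT (NOT B OR C) OR E) OR B   [eliminate IMPLIES]
≡ (NOT NOT (NOT B OR C) AND NOT E) OR B   [De Morgan]
≡ ((NOT B OR C) AND NOT E) OR B   [double negation]
≡ (NOT B AND NOT E) OR (C AND NOT E) OR B   [distribute AND over OR]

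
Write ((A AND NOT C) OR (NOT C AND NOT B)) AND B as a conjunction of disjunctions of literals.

((A AND NOT C) OR (NOT C AND NOT B)) AND B
= (A OR NOT C) AND (A OR NOT B) AND (NOT C OR NOT C) AND (NOT C OR NOT B) AND B   [distribute OR over AND]
= (A OR NOT B) AND NOT C AND B   [simplify]

(A OR NOT B) AND NOT C AND B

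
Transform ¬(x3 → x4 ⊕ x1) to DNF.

¬(x3 → x4 ⊕ x1)
≡ ¬(¬x3 ∨ (x4 ⊕ x1))
≡ ¬(¬x3 ∨ x4 ∧ ¬x1 ∨ ¬x4 ∧ x1)
≡ ¬¬x3 ∧ ¬(x4 ∧ ¬x1) ∧ ¬(¬x4 ∧ x1)
≡ x3 ∧ ¬(x4 ∧ ¬x1) ∧ ¬(¬x4 ∧ x1)
≡ x3 ∧ (¬x4 ∨ ¬¬x1) ∧ ¬(¬x4 ∧ x1)
≡ x3 ∧ (¬x4 ∨ x1) ∧ ¬(¬x4 ∧ x1)
≡ x3 ∧ (¬x4 ∨ x1) ∧ (¬¬x4 ∨ ¬x1)
≡ x3 ∧ (¬x4 ∨ x1) ∧ (x4 ∨ ¬x1)
≡ x3 ∧ ¬x4 ∧ x4 ∨ x3 ∧ ¬x4 ∧ ¬x1 ∨ x3 ∧ x1 ∧ x4 ∨ x3 ∧ x1 ∧ ¬x1
≡ x3 ∧ ¬x4 ∧ ¬x1 ∨ x3 ∧ x1 ∧ x4

x3 ∧ ¬x4 ∧ ¬x1 ∨ x3 ∧ x1 ∧ x4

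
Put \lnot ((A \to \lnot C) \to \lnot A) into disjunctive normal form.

\lnot ((A \to \lnot C) \to \lnot A)
⇔ \lnot (\lnot (A \to \lnot C) \lor \lnot A)   [eliminate \to]
⇔ \lnot (\lnot (\lnot A \lor \lnot C) \lor \lnot A)   [eliminate \to]
⇔ \lnot \lnot (\lnot A \lor \lnot C) \land \lnot \lnot A   [De Morgan]
⇔ (\lnot A \lor \lnot C) \land \lnot \lnot A   [double negation]
⇔ (\lnot A \lor \lnot C) \land A   [double negation]
⇔ (\lnot A \land A) \lor (\lnot C \land A)   [distribute \land over \lor]
⇔ \lnot C \land A   [simplify]

\lnot C \land A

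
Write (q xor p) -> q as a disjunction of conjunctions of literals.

(q xor p) -> q
= ~(q xor p) | q   [eliminate ->]
= ~((q & ~p) | (~q & p)) | q   [expand xor]
= (~(q & ~p) & ~(~q & p)) | q   [De Morgan]
= ((~q | ~~p) & ~(~q & p)) | q   [De Morgan]
= ((~q | p) & ~(~q & p)) | q   [double negation]
= ((~q | p) & (~~q | ~p)) | q   [De Morgan]
= ((~q | p) & (q | ~p)) | q   [double negation]
= (~q & q) | (~q & ~p) | (p & q) | (p & ~p) | q   [distribute & over |]
= (~q & ~p) | q   [simplify]

(~q & ~p) | q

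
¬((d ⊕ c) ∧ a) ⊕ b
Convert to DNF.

(¬d ∧ ¬c ∧ ¬b) ∨ (c ∧ d ∧ ¬b) ∨ (¬a ∧ ¬b) ∨ (d ∧ ¬c ∧ a ∧ b) ∨ (¬d ∧ c ∧ a ∧ b)

¬((d ⊕ c) ∧ a) ⊕ b
⇔ (¬((d ⊕ c) ∧ a) ∧ ¬b) ∨ (¬¬((d ⊕ c) ∧ a) ∧ b)   [expand ⊕]
⇔ (¬(((d ∧ ¬c) ∨ (¬d ∧ c)) ∧ a) ∧ ¬b) ∨ (¬¬((d ⊕ c) ∧ a) ∧ b)   [expand ⊕]
⇔ (¬(((d ∧ ¬c) ∨ (¬d ∧ c)) ∧ a) ∧ ¬b) ∨ (¬¬(((d ∧ ¬c) ∨ (¬d ∧ c)) ∧ a) ∧ b)   [expand ⊕]
⇔ ((¬((d ∧ ¬c) ∨ (¬d ∧ c)) ∨ ¬a) ∧ ¬b) ∨ (¬¬(((d ∧ ¬c) ∨ (¬d ∧ c)) ∧ a) ∧ b)   [De Morgan]
⇔ (((¬(d ∧ ¬c) ∧ ¬(¬d ∧ c)) ∨ ¬a) ∧ ¬b) ∨ (¬¬(((d ∧ ¬c) ∨ (¬d ∧ c)) ∧ a) ∧ b)   [De Morgan]
⇔ ((((¬d ∨ ¬¬c) ∧ ¬(¬d ∧ c)) ∨ ¬a) ∧ ¬b) ∨ (¬¬(((d ∧ ¬c) ∨ (¬d ∧ c)) ∧ a) ∧ b)   [De Morgan]
⇔ ((((¬d ∨ c) ∧ ¬(¬d ∧ c)) ∨ ¬a) ∧ ¬b) ∨ (¬¬(((d ∧ ¬c) ∨ (¬d ∧ c)) ∧ a) ∧ b)   [double negation]
⇔ ((((¬d ∨ c) ∧ (¬¬d ∨ ¬c)) ∨ ¬a) ∧ ¬b) ∨ (¬¬(((d ∧ ¬c) ∨ (¬d ∧ c)) ∧ a) ∧ b)   [De Morgan]
⇔ ((((¬d ∨ c) ∧ (d ∨ ¬c)) ∨ ¬a) ∧ ¬b) ∨ (¬¬(((d ∧ ¬c) ∨ (¬d ∧ c)) ∧ a) ∧ b)   [double negation]
⇔ ((((¬d ∨ c) ∧ (d ∨ ¬c)) ∨ ¬a) ∧ ¬b) ∨ (((d ∧ ¬c) ∨ (¬d ∧ c)) ∧ a ∧ b)   [double negation]
⇔ (¬d ∧ d ∧ ¬b) ∨ (¬d ∧ ¬c ∧ ¬b) ∨ (c ∧ d ∧ ¬b) ∨ (c ∧ ¬c ∧ ¬b) ∨ (¬a ∧ ¬b) ∨ (d ∧ ¬c ∧ a ∧ b) ∨ (¬d ∧ c ∧ a ∧ b)   [distribute ∧ over ∨]
⇔ (¬d ∧ ¬c ∧ ¬b) ∨ (c ∧ d ∧ ¬b) ∨ (¬a ∧ ¬b) ∨ (d ∧ ¬c ∧ a ∧ b) ∨ (¬d ∧ c ∧ a ∧ b)   [simplify]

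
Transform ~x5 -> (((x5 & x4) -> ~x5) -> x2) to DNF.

x5 | x2

~x5 -> (((x5 & x4) -> ~x5) -> x2)
≡ ~~x5 | (((x5 & x4) -> ~x5) -> x2)
≡ ~~x5 | ~((x5 & x4) -> ~x5) | x2
≡ ~~x5 | ~(~(x5 & x4) | ~x5) | x2
≡ x5 | ~(~(x5 & x4) | ~x5) | x2
≡ x5 | (~~(x5 & x4) & ~~x5) | x2
≡ x5 | (x5 & x4 & ~~x5) | x2
≡ x5 | (x5 & x4 & x5) | x2
≡ x5 | x2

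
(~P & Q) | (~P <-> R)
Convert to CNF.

(~P | ~R) & (Q | P | R)

(~P & Q) | (~P <-> R)
⇔ (~P & Q) | ((~P -> R) & (R -> ~P))   (eliminate <->)
⇔ (~P & Q) | ((~~P | R) & (R -> ~P))   (eliminate ->)
⇔ (~P & Q) | ((~~P | R) & (~R | ~P))   (eliminate ->)
⇔ (~P & Q) | ((P | R) & (~R | ~P))   (double negation)
⇔ (~P | P | R) & (~P | ~R | ~P) & (Q | P | R) & (Q | ~R | ~P)   (distribute | over &)
⇔ (~P | ~R) & (Q | P | R)   (simplify)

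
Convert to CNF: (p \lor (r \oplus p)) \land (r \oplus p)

(p \lor r) \land (\lnot r \lor \lnot p)

(p \lor (r \oplus p)) \land (r \oplus p)
⇔ (p \lor ((r \lor p) \land \lnot (r \land p))) \land (r \oplus p)   [expand \oplus]
⇔ (p \lor ((r \lor p) \land \lnot (r \land p))) \land (r \lor p) \land \lnot (r \land p)   [expand \oplus]
⇔ (p \lor ((r \lor p) \land (\lnot r \lor \lnot p))) \land (r \lor p) \land \lnot (r \land p)   [De Morgan]
⇔ (p \lor ((r \lor p) \land (\lnot r \lor \lnot p))) \land (r \lor p) \land (\lnot r \lor \lnot p)   [De Morgan]
⇔ (p \lor r \lor p) \land (p \lor \lnot r \lor \lnot p) \land (r \lor p) \land (\lnot r \lor \lnot p)   [distribute \lor over \land]
⇔ (p \lor r) \land (\lnot r \lor \lnot p)   [simplify]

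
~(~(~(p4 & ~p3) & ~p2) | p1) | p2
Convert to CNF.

~(~(~(p4 & ~p3) & ~p2) | p1) | p2
≡ (~~(~(p4 & ~p3) & ~p2) & ~p1) | p2   [De Morgan]
≡ (~(p4 & ~p3) & ~p2 & ~p1) | p2   [double negation]
≡ ((~p4 | ~~p3) & ~p2 & ~p1) | p2   [De Morgan]
≡ ((~p4 | p3) & ~p2 & ~p1) | p2   [double negation]
≡ (~p4 | p3 | p2) & (~p2 | p2) & (~p1 | p2)   [distribute | over &]
≡ (~p4 | p3 | p2) & (~p1 | p2)   [simplify]

(~p4 | p3 | p2) & (~p1 | p2)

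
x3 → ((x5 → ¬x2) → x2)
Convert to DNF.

¬x3 ∨ x2

x3 → ((x5 → ¬x2) → x2)
≡ ¬x3 ∨ ((x5 → ¬x2) → x2)
≡ ¬x3 ∨ ¬(x5 → ¬x2) ∨ x2
≡ ¬x3 ∨ ¬(¬x5 ∨ ¬x2) ∨ x2
≡ ¬x3 ∨ (¬¬x5 ∧ ¬¬x2) ∨ x2
≡ ¬x3 ∨ (x5 ∧ ¬¬x2) ∨ x2
≡ ¬x3 ∨ (x5 ∧ x2) ∨ x2
≡ ¬x3 ∨ x2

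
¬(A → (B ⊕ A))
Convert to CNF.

¬(A → (B ⊕ A))
= ¬(¬A ∨ (B ⊕ A))
= ¬(¬A ∨ ((B ∨ A) ∧ ¬(B ∧ A)))
= ¬¬A ∧ ¬((B ∨ A) ∧ ¬(B ∧ A))
= A ∧ ¬((B ∨ A) ∧ ¬(B ∧ A))
= A ∧ (¬(B ∨ A) ∨ ¬¬(B ∧ A))
= A ∧ ((¬B ∧ ¬A) ∨ ¬¬(B ∧ A))
= A ∧ ((¬B ∧ ¬A) ∨ (B ∧ A))
= A ∧ (¬B ∨ B) ∧ (¬B ∨ A) ∧ (¬A ∨ B) ∧ (¬A ∨ A)
= A ∧ (¬A ∨ B)

A ∧ (¬A ∨ B)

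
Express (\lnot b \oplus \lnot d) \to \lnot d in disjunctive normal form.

(\lnot b \oplus \lnot d) \to \lnot d
= \lnot (\lnot b \oplus \lnot d) \lor \lnot d   [eliminate \to]
= \lnot ((\lnot b \land \lnot \lnot d) \lor (\lnot \lnot b \land \lnot d)) \lor \lnot d   [expand \oplus]
= (\lnot (\lnot b \land \lnot \lnot d) \land \lnot (\lnot \lnot b \land \lnot d)) \lor \lnot d   [De Morgan]
= ((\lnot \lnot b \lor \lnot \lnot \lnot d) \land \lnot (\lnot \lnot b \land \lnot d)) \lor \lnot d   [De Morgan]
= ((b \lor \lnot \lnot \lnot d) \land \lnot (\lnot \lnot b \land \lnot d)) \lor \lnot d   [double negation]
= ((b \lor \lnot d) \land \lnot (\lnot \lnot b \land \lnot d)) \lor \lnot d   [double negation]
= ((b \lor \lnot d) \land (\lnot \lnot \lnot b \lor \lnot \lnot d)) \lor \lnot d   [De Morgan]
= ((b \lor \lnot d) \land (\lnot b \lor \lnot \lnot d)) \lor \lnot d   [double negation]
= ((b \lor \lnot d) \land (\lnot b \lor d)) \lor \lnot d   [double negation]
= (b \land \lnot b) \lor (b \land d) \lor (\lnot d \land \lnot b) \lor (\lnot d \land d) \lor \lnot d   [distribute \land over \lor]
= (b \land d) \lor \lnot d   [simplify]

(b \land d) \lor \lnot d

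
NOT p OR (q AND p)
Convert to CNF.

NOT p OR (q AND p)
⇔ (NOT p OR q) AND (NOT p OR p)
⇔ NOT p OR q

NOT p OR q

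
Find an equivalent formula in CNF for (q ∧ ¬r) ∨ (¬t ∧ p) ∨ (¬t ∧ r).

(q ∨ ¬t) ∧ (q ∨ p ∨ r) ∧ (¬r ∨ ¬t)

(q ∧ ¬r) ∨ (¬t ∧ p) ∨ (¬t ∧ r)
⇔ (q ∨ ¬t ∨ ¬t) ∧ (q ∨ ¬t ∨ r) ∧ (q ∨ p ∨ ¬t) ∧ (q ∨ p ∨ r) ∧ (¬r ∨ ¬t ∨ ¬t) ∧ (¬r ∨ ¬t ∨ r) ∧ (¬r ∨ p ∨ ¬t) ∧ (¬r ∨ p ∨ r)   (distribute ∨ over ∧)
⇔ (q ∨ ¬t) ∧ (q ∨ p ∨ r) ∧ (¬r ∨ ¬t)   (simplify)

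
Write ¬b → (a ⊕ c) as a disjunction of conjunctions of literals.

b ∨ (a ∧ ¬c) ∨ (¬a ∧ c)

¬b → (a ⊕ c)
= ¬¬b ∨ (a ⊕ c)   [eliminate →]
= ¬¬b ∨ (a ∧ ¬c) ∨ (¬a ∧ c)   [expand ⊕]
= b ∨ (a ∧ ¬c) ∨ (¬a ∧ c)   [double negation]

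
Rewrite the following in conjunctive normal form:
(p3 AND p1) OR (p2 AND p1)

(p3 AND p1) OR (p2 AND p1)
≡ (p3 OR p2) AND (p3 OR p1) AND (p1 OR p2) AND (p1 OR p1)   [distribute OR over AND]
≡ (p3 OR p2) AND p1   [simplify]

(p3 OR p2) AND p1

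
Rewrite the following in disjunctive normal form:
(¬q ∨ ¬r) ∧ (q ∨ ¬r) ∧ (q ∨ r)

¬r ∧ q

(¬q ∨ ¬r) ∧ (q ∨ ¬r) ∧ (q ∨ r)
⇔ (¬q ∧ q ∧ q) ∨ (¬q ∧ q ∧ r) ∨ (¬q ∧ ¬r ∧ q) ∨ (¬q ∧ ¬r ∧ r) ∨ (¬r ∧ q ∧ q) ∨ (¬r ∧ q ∧ r) ∨ (¬r ∧ ¬r ∧ q) ∨ (¬r ∧ ¬r ∧ r)
⇔ ¬r ∧ q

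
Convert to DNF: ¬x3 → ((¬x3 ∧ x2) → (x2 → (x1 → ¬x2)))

¬x3 → ((¬x3 ∧ x2) → (x2 → (x1 → ¬x2)))
⇔ ¬¬x3 ∨ ((¬x3 ∧ x2) → (x2 → (x1 → ¬x2)))   — eliminate →
⇔ ¬¬x3 ∨ ¬(¬x3 ∧ x2) ∨ (x2 → (x1 → ¬x2))   — eliminate →
⇔ ¬¬x3 ∨ ¬(¬x3 ∧ x2) ∨ ¬x2 ∨ (x1 → ¬x2)   — eliminate →
⇔ ¬¬x3 ∨ ¬(¬x3 ∧ x2) ∨ ¬x2 ∨ ¬x1 ∨ ¬x2   — eliminate →
⇔ x3 ∨ ¬(¬x3 ∧ x2) ∨ ¬x2 ∨ ¬x1 ∨ ¬x2   — double negation
⇔ x3 ∨ ¬¬x3 ∨ ¬x2 ∨ ¬x2 ∨ ¬x1 ∨ ¬x2   — De Morgan
⇔ x3 ∨ x3 ∨ ¬x2 ∨ ¬x2 ∨ ¬x1 ∨ ¬x2   — double negation
⇔ x3 ∨ ¬x2 ∨ ¬x1   — simplify

x3 ∨ ¬x2 ∨ ¬x1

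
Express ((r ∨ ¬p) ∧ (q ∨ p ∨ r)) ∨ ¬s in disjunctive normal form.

r ∨ (¬p ∧ q) ∨ ¬s

((r ∨ ¬p) ∧ (q ∨ p ∨ r)) ∨ ¬s
⇔ (r ∧ q) ∨ (r ∧ p) ∨ (r ∧ r) ∨ (¬p ∧ q) ∨ (¬p ∧ p) ∨ (¬p ∧ r) ∨ ¬s
⇔ r ∨ (¬p ∧ q) ∨ ¬s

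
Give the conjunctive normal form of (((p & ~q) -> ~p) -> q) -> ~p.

(~p | q) & (~q | ~p)

(((p & ~q) -> ~p) -> q) -> ~p
= ~(((p & ~q) -> ~p) -> q) | ~p   — eliminate ->
= ~(~((p & ~q) -> ~p) | q) | ~p   — eliminate ->
= ~(~(~(p & ~q) | ~p) | q) | ~p   — eliminate ->
= (~~(~(p & ~q) | ~p) & ~q) | ~p   — De Morgan
= ((~(p & ~q) | ~p) & ~q) | ~p   — double negation
= ((~p | ~~q | ~p) & ~q) | ~p   — De Morgan
= ((~p | q | ~p) & ~q) | ~p   — double negation
= (~p | q | ~p | ~p) & (~q | ~p)   — distribute | over &
= (~p | q) & (~q | ~p)   — simplify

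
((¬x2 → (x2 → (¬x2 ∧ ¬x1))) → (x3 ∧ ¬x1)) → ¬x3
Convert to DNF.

((¬x2 → (x2 → (¬x2 ∧ ¬x1))) → (x3 ∧ ¬x1)) → ¬x3
= ¬((¬x2 → (x2 → (¬x2 ∧ ¬x1))) → (x3 ∧ ¬x1)) ∨ ¬x3   [eliminate →]
= ¬(¬(¬x2 → (x2 → (¬x2 ∧ ¬x1))) ∨ (x3 ∧ ¬x1)) ∨ ¬x3   [eliminate →]
= ¬(¬(¬¬x2 ∨ (x2 → (¬x2 ∧ ¬x1))) ∨ (x3 ∧ ¬x1)) ∨ ¬x3   [eliminate →]
= ¬(¬(¬¬x2 ∨ ¬x2 ∨ (¬x2 ∧ ¬x1)) ∨ (x3 ∧ ¬x1)) ∨ ¬x3   [eliminate →]
= (¬¬(¬¬x2 ∨ ¬x2 ∨ (¬x2 ∧ ¬x1)) ∧ ¬(x3 ∧ ¬x1)) ∨ ¬x3   [De Morgan]
= ((¬¬x2 ∨ ¬x2 ∨ (¬x2 ∧ ¬x1)) ∧ ¬(x3 ∧ ¬x1)) ∨ ¬x3   [double negation]
= ((x2 ∨ ¬x2 ∨ (¬x2 ∧ ¬x1)) ∧ ¬(x3 ∧ ¬x1)) ∨ ¬x3   [double negation]
= ((x2 ∨ ¬x2 ∨ (¬x2 ∧ ¬x1)) ∧ (¬x3 ∨ ¬¬x1)) ∨ ¬x3   [De Morgan]
= ((x2 ∨ ¬x2 ∨ (¬x2 ∧ ¬x1)) ∧ (¬x3 ∨ x1)) ∨ ¬x3   [double negation]
= (x2 ∧ ¬x3) ∨ (x2 ∧ x1) ∨ (¬x2 ∧ ¬x3) ∨ (¬x2 ∧ x1) ∨ (¬x2 ∧ ¬x1 ∧ ¬x3) ∨ (¬x2 ∧ ¬x1 ∧ x1) ∨ ¬x3   [distribute ∧ over ∨]
= (x2 ∧ x1) ∨ (¬x2 ∧ x1) ∨ ¬x3   [simplify]

(x2 ∧ x1) ∨ (¬x2 ∧ x1) ∨ ¬x3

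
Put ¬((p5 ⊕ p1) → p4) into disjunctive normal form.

¬((p5 ⊕ p1) → p4)
≡ ¬(¬(p5 ⊕ p1) ∨ p4)   (eliminate →)
≡ ¬(¬((p5 ∧ ¬p1) ∨ (¬p5 ∧ p1)) ∨ p4)   (expand ⊕)
≡ ¬¬((p5 ∧ ¬p1) ∨ (¬p5 ∧ p1)) ∧ ¬p4   (De Morgan)
≡ ((p5 ∧ ¬p1) ∨ (¬p5 ∧ p1)) ∧ ¬p4   (double negation)
≡ (p5 ∧ ¬p1 ∧ ¬p4) ∨ (¬p5 ∧ p1 ∧ ¬p4)   (distribute ∧ over ∨)

(p5 ∧ ¬p1 ∧ ¬p4) ∨ (¬p5 ∧ p1 ∧ ¬p4)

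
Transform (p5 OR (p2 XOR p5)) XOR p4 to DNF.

(p5 OR (p2 XOR p5)) XOR p4
⇔ ((p5 OR (p2 XOR p5)) AND NOT p4) OR (NOT (p5 OR (p2 XOR p5)) AND p4)   [expand XOR]
⇔ ((p5 OR (p2 AND NOT p5) OR (NOT p2 AND p5)) AND NOT p4) OR (NOT (p5 OR (p2 XOR p5)) AND p4)   [expand XOR]
⇔ ((p5 OR (p2 AND NOT p5) OR (NOT p2 AND p5)) AND NOT p4) OR (NOT (p5 OR (p2 AND NOT p5) OR (NOT p2 AND p5)) AND p4)   [expand XOR]
⇔ ((p5 OR (p2 AND NOT p5) OR (NOT p2 AND p5)) AND NOT p4) OR (NOT p5 AND NOT (p2 AND NOT p5) AND NOT (NOT p2 AND p5) AND p4)   [De Morgan]
⇔ ((p5 OR (p2 AND NOT p5) OR (NOT p2 AND p5)) AND NOT p4) OR (NOT p5 AND (NOT p2 OR NOT NOT p5) AND NOT (NOT p2 AND p5) AND p4)   [De Morgan]
⇔ ((p5 OR (p2 AND NOT p5) OR (NOT p2 AND p5)) AND NOT p4) OR (NOT p5 AND (NOT p2 OR p5) AND NOT (NOT p2 AND p5) AND p4)   [double negation]
⇔ ((p5 OR (p2 AND NOT p5) OR (NOT p2 AND p5)) AND NOT p4) OR (NOT p5 AND (NOT p2 OR p5) AND (NOT NOT p2 OR NOT p5) AND p4)   [De Morgan]
⇔ ((p5 OR (p2 AND NOT p5) OR (NOT p2 AND p5)) AND NOT p4) OR (NOT p5 AND (NOT p2 OR p5) AND (p2 OR NOT p5) AND p4)   [double negation]
⇔ (p5 AND NOT p4) OR (p2 AND NOT p5 AND NOT p4) OR (NOT p2 AND p5 AND NOT p4) OR (NOT p5 AND NOT p2 AND p2 AND p4) OR (NOT p5 AND NOT p2 AND NOT p5 AND p4) OR (NOT p5 AND p5 AND p2 AND p4) OR (NOT p5 AND p5 AND NOT p5 AND p4)   [distribute AND over OR]
⇔ (p5 AND NOT p4) OR (p2 AND NOT p5 AND NOT p4) OR (NOT p5 AND NOT p2 AND p4)   [simplify]

(p5 AND NOT p4) OR (p2 AND NOT p5 AND NOT p4) OR (NOT p5 AND NOT p2 AND p4)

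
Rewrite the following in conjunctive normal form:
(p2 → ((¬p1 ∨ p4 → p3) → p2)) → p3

(p2 → ((¬p1 ∨ p4 → p3) → p2)) → p3
= ¬(p2 → ((¬p1 ∨ p4 → p3) → p2)) ∨ p3   (eliminate →)
= ¬(¬p2 ∨ ((¬p1 ∨ p4 → p3) → p2)) ∨ p3   (eliminate →)
= ¬(¬p2 ∨ ¬(¬p1 ∨ p4 → p3) ∨ p2) ∨ p3   (eliminate →)
= ¬(¬p2 ∨ ¬(¬(¬p1 ∨ p4) ∨ p3) ∨ p2) ∨ p3   (eliminate →)
= ¬¬p2 ∧ ¬¬(¬(¬p1 ∨ p4) ∨ p3) ∧ ¬p2 ∨ p3   (De Morgan)
= p2 ∧ ¬¬(¬(¬p1 ∨ p4) ∨ p3) ∧ ¬p2 ∨ p3   (double negation)
= p2 ∧ (¬(¬p1 ∨ p4) ∨ p3) ∧ ¬p2 ∨ p3   (double negation)
= p2 ∧ (¬¬p1 ∧ ¬p4 ∨ p3) ∧ ¬p2 ∨ p3   (De Morgan)
= p2 ∧ (p1 ∧ ¬p4 ∨ p3) ∧ ¬p2 ∨ p3   (double negation)
= (p2 ∨ p3) ∧ (p1 ∨ p3 ∨ p3) ∧ (¬p4 ∨ p3 ∨ p3) ∧ (¬p2 ∨ p3)   (distribute ∨ over ∧)
= (p2 ∨ p3) ∧ (p1 ∨ p3) ∧ (¬p4 ∨ p3) ∧ (¬p2 ∨ p3)   (simplify)

(p2 ∨ p3) ∧ (p1 ∨ p3) ∧ (¬p4 ∨ p3) ∧ (¬p2 ∨ p3)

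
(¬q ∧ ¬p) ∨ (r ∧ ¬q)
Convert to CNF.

¬q ∧ (¬p ∨ r)

(¬q ∧ ¬p) ∨ (r ∧ ¬q)
≡ (¬q ∨ r) ∧ (¬q ∨ ¬q) ∧ (¬p ∨ r) ∧ (¬p ∨ ¬q)   [distribute ∨ over ∧]
≡ ¬q ∧ (¬p ∨ r)   [simplify]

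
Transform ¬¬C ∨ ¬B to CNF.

¬¬C ∨ ¬B
≡ C ∨ ¬B   (double negation)

C ∨ ¬B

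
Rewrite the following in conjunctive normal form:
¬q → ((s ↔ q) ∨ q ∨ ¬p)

¬q → ((s ↔ q) ∨ q ∨ ¬p)
≡ ¬¬q ∨ (s ↔ q) ∨ q ∨ ¬p   [eliminate →]
≡ ¬¬q ∨ ((s → q) ∧ (q → s)) ∨ q ∨ ¬p   [eliminate ↔]
≡ ¬¬q ∨ ((¬s ∨ q) ∧ (q → s)) ∨ q ∨ ¬p   [eliminate →]
≡ ¬¬q ∨ ((¬s ∨ q) ∧ (¬q ∨ s)) ∨ q ∨ ¬p   [eliminate →]
≡ q ∨ ((¬s ∨ q) ∧ (¬q ∨ s)) ∨ q ∨ ¬p   [double negation]
≡ (q ∨ ¬s ∨ q ∨ q ∨ ¬p) ∧ (q ∨ ¬q ∨ s ∨ q ∨ ¬p)   [distribute ∨ over ∧]
≡ q ∨ ¬s ∨ ¬p   [simplify]

q ∨ ¬s ∨ ¬p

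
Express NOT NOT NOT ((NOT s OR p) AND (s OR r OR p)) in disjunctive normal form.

NOT NOT NOT ((NOT s OR p) AND (s OR r OR p))
= NOT ((NOT s OR p) AND (s OR r OR p))   [double negation]
= NOT (NOT s OR p) OR NOT (s OR r OR p)   [De Morgan]
= (NOT NOT s AND NOT p) OR NOT (s OR r OR p)   [De Morgan]
= (s AND NOT p) OR NOT (s OR r OR p)   [double negation]
= (s AND NOT p) OR (NOT s AND NOT r AND NOT p)   [De Morgan]

(s AND NOT p) OR (NOT s AND NOT r AND NOT p)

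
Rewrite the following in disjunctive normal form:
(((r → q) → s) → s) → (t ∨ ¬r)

(r ∧ ¬q ∧ ¬s) ∨ t ∨ ¬r

(((r → q) → s) → s) → (t ∨ ¬r)
⇔ ¬(((r → q) → s) → s) ∨ t ∨ ¬r   (eliminate →)
⇔ ¬(¬((r → q) → s) ∨ s) ∨ t ∨ ¬r   (eliminate →)
⇔ ¬(¬(¬(r → q) ∨ s) ∨ s) ∨ t ∨ ¬r   (eliminate →)
⇔ ¬(¬(¬(¬r ∨ q) ∨ s) ∨ s) ∨ t ∨ ¬r   (eliminate →)
⇔ (¬¬(¬(¬r ∨ q) ∨ s) ∧ ¬s) ∨ t ∨ ¬r   (De Morgan)
⇔ ((¬(¬r ∨ q) ∨ s) ∧ ¬s) ∨ t ∨ ¬r   (double negation)
⇔ (((¬¬r ∧ ¬q) ∨ s) ∧ ¬s) ∨ t ∨ ¬r   (De Morgan)
⇔ (((r ∧ ¬q) ∨ s) ∧ ¬s) ∨ t ∨ ¬r   (double negation)
⇔ (r ∧ ¬q ∧ ¬s) ∨ (s ∧ ¬s) ∨ t ∨ ¬r   (distribute ∧ over ∨)
⇔ (r ∧ ¬q ∧ ¬s) ∨ t ∨ ¬r   (simplify)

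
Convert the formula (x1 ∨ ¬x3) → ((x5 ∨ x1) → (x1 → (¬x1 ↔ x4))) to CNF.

¬x1 ∨ ¬x4

(x1 ∨ ¬x3) → ((x5 ∨ x1) → (x1 → (¬x1 ↔ x4)))
= ¬(x1 ∨ ¬x3) ∨ ((x5 ∨ x1) → (x1 → (¬x1 ↔ x4)))   (eliminate →)
= ¬(x1 ∨ ¬x3) ∨ ¬(x5 ∨ x1) ∨ (x1 → (¬x1 ↔ x4))   (eliminate →)
= ¬(x1 ∨ ¬x3) ∨ ¬(x5 ∨ x1) ∨ ¬x1 ∨ (¬x1 ↔ x4)   (eliminate →)
= ¬(x1 ∨ ¬x3) ∨ ¬(x5 ∨ x1) ∨ ¬x1 ∨ ((¬x1 → x4) ∧ (x4 → ¬x1))   (eliminate ↔)
= ¬(x1 ∨ ¬x3) ∨ ¬(x5 ∨ x1) ∨ ¬x1 ∨ ((¬¬x1 ∨ x4) ∧ (x4 → ¬x1))   (eliminate →)
= ¬(x1 ∨ ¬x3) ∨ ¬(x5 ∨ x1) ∨ ¬x1 ∨ ((¬¬x1 ∨ x4) ∧ (¬x4 ∨ ¬x1))   (eliminate →)
= (¬x1 ∧ ¬¬x3) ∨ ¬(x5 ∨ x1) ∨ ¬x1 ∨ ((¬¬x1 ∨ x4) ∧ (¬x4 ∨ ¬x1))   (De Morgan)
= (¬x1 ∧ x3) ∨ ¬(x5 ∨ x1) ∨ ¬x1 ∨ ((¬¬x1 ∨ x4) ∧ (¬x4 ∨ ¬x1))   (double negation)
= (¬x1 ∧ x3) ∨ (¬x5 ∧ ¬x1) ∨ ¬x1 ∨ ((¬¬x1 ∨ x4) ∧ (¬x4 ∨ ¬x1))   (De Morgan)
= (¬x1 ∧ x3) ∨ (¬x5 ∧ ¬x1) ∨ ¬x1 ∨ ((x1 ∨ x4) ∧ (¬x4 ∨ ¬x1))   (double negation)
= (¬x1 ∨ ¬x5 ∨ ¬x1 ∨ x1 ∨ x4) ∧ (¬x1 ∨ ¬x5 ∨ ¬x1 ∨ ¬x4 ∨ ¬x1) ∧ (¬x1 ∨ ¬x1 ∨ ¬x1 ∨ x1 ∨ x4) ∧ (¬x1 ∨ ¬x1 ∨ ¬x1 ∨ ¬x4 ∨ ¬x1) ∧ (x3 ∨ ¬x5 ∨ ¬x1 ∨ x1 ∨ x4) ∧ (x3 ∨ ¬x5 ∨ ¬x1 ∨ ¬x4 ∨ ¬x1) ∧ (x3 ∨ ¬x1 ∨ ¬x1 ∨ x1 ∨ x4) ∧ (x3 ∨ ¬x1 ∨ ¬x1 ∨ ¬x4 ∨ ¬x1)   (distribute ∨ over ∧)
= ¬x1 ∨ ¬x4   (simplify)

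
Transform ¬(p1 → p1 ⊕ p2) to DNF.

¬(p1 → p1 ⊕ p2)
≡ ¬(¬p1 ∨ (p1 ⊕ p2))   — eliminate →
≡ ¬(¬p1 ∨ p1 ∧ ¬p2 ∨ ¬p1 ∧ p2)   — expand ⊕
≡ ¬¬p1 ∧ ¬(p1 ∧ ¬p2) ∧ ¬(¬p1 ∧ p2)   — De Morgan
≡ p1 ∧ ¬(p1 ∧ ¬p2) ∧ ¬(¬p1 ∧ p2)   — double negation
≡ p1 ∧ (¬p1 ∨ ¬¬p2) ∧ ¬(¬p1 ∧ p2)   — De Morgan
≡ p1 ∧ (¬p1 ∨ p2) ∧ ¬(¬p1 ∧ p2)   — double negation
≡ p1 ∧ (¬p1 ∨ p2) ∧ (¬¬p1 ∨ ¬p2)   — De Morgan
≡ p1 ∧ (¬p1 ∨ p2) ∧ (p1 ∨ ¬p2)   — double negation
≡ p1 ∧ ¬p1 ∧ p1 ∨ p1 ∧ ¬p1 ∧ ¬p2 ∨ p1 ∧ p2 ∧ p1 ∨ p1 ∧ p2 ∧ ¬p2   — distribute ∧ over ∨
≡ p1 ∧ p2   — simplify

p1 ∧ p2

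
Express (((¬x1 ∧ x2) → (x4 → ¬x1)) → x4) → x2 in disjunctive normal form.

¬x4 ∨ x2

(((¬x1 ∧ x2) → (x4 → ¬x1)) → x4) → x2
⇔ ¬(((¬x1 ∧ x2) → (x4 → ¬x1)) → x4) ∨ x2   — eliminate →
⇔ ¬(¬((¬x1 ∧ x2) → (x4 → ¬x1)) ∨ x4) ∨ x2   — eliminate →
⇔ ¬(¬(¬(¬x1 ∧ x2) ∨ (x4 → ¬x1)) ∨ x4) ∨ x2   — eliminate →
⇔ ¬(¬(¬(¬x1 ∧ x2) ∨ ¬x4 ∨ ¬x1) ∨ x4) ∨ x2   — eliminate →
⇔ (¬¬(¬(¬x1 ∧ x2) ∨ ¬x4 ∨ ¬x1) ∧ ¬x4) ∨ x2   — De Morgan
⇔ ((¬(¬x1 ∧ x2) ∨ ¬x4 ∨ ¬x1) ∧ ¬x4) ∨ x2   — double negation
⇔ ((¬¬x1 ∨ ¬x2 ∨ ¬x4 ∨ ¬x1) ∧ ¬x4) ∨ x2   — De Morgan
⇔ ((x1 ∨ ¬x2 ∨ ¬x4 ∨ ¬x1) ∧ ¬x4) ∨ x2   — double negation
⇔ (x1 ∧ ¬x4) ∨ (¬x2 ∧ ¬x4) ∨ (¬x4 ∧ ¬x4) ∨ (¬x1 ∧ ¬x4) ∨ x2   — distribute ∧ over ∨
⇔ ¬x4 ∨ x2   — simplify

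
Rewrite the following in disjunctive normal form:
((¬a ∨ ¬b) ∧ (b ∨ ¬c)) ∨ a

((¬a ∨ ¬b) ∧ (b ∨ ¬c)) ∨ a
⇔ (¬a ∧ b) ∨ (¬a ∧ ¬c) ∨ (¬b ∧ b) ∨ (¬b ∧ ¬c) ∨ a   [distribute ∧ over ∨]
⇔ (¬a ∧ b) ∨ (¬a ∧ ¬c) ∨ (¬b ∧ ¬c) ∨ a   [simplify]

(¬a ∧ b) ∨ (¬a ∧ ¬c) ∨ (¬b ∧ ¬c) ∨ a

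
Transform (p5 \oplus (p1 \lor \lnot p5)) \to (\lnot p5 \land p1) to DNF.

(p5 \oplus (p1 \lor \lnot p5)) \to (\lnot p5 \land p1)
= \lnot (p5 \oplus (p1 \lor \lnot p5)) \lor (\lnot p5 \land p1)   [eliminate \to]
= \lnot ((p5 \land \lnot (p1 \lor \lnot p5)) \lor (\lnot p5 \land (p1 \lor \lnot p5))) \lor (\lnot p5 \land p1)   [expand \oplus]
= (\lnot (p5 \land \lnot (p1 \lor \lnot p5)) \land \lnot (\lnot p5 \land (p1 \lor \lnot p5))) \lor (\lnot p5 \land p1)   [De Morgan]
= ((\lnot p5 \lor \lnot \lnot (p1 \lor \lnot p5)) \land \lnot (\lnot p5 \land (p1 \lor \lnot p5))) \lor (\lnot p5 \land p1)   [De Morgan]
= ((\lnot p5 \lor p1 \lor \lnot p5) \land \lnot (\lnot p5 \land (p1 \lor \lnot p5))) \lor (\lnot p5 \land p1)   [double negation]
= ((\lnot p5 \lor p1 \lor \lnot p5) \land (\lnot \lnot p5 \lor \lnot (p1 \lor \lnot p5))) \lor (\lnot p5 \land p1)   [De Morgan]
= ((\lnot p5 \lor p1 \lor \lnot p5) \land (p5 \lor \lnot (p1 \lor \lnot p5))) \lor (\lnot p5 \land p1)   [double negation]
= ((\lnot p5 \lor p1 \lor \lnot p5) \land (p5 \lor (\lnot p1 \land \lnot \lnot p5))) \lor (\lnot p5 \land p1)   [De Morgan]
= ((\lnot p5 \lor p1 \lor \lnot p5) \land (p5 \lor (\lnot p1 \land p5))) \lor (\lnot p5 \land p1)   [double negation]
= (\lnot p5 \land p5) \lor (\lnot p5 \land \lnot p1 \land p5) \lor (p1 \land p5) \lor (p1 \land \lnot p1 \land p5) \lor (\lnot p5 \land p5) \lor (\lnot p5 \land \lnot p1 \land p5) \lor (\lnot p5 \land p1)   [distribute \land over \lor]
= (p1 \land p5) \lor (\lnot p5 \land p1)   [simplify]

(p1 \land p5) \lor (\lnot p5 \land p1)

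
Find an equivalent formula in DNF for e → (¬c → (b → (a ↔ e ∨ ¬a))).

¬e ∨ c ∨ ¬b ∨ e ∧ a

e → (¬c → (b → (a ↔ e ∨ ¬a)))
≡ ¬e ∨ (¬c → (b → (a ↔ e ∨ ¬a)))   (eliminate →)
≡ ¬e ∨ ¬¬c ∨ (b → (a ↔ e ∨ ¬a))   (eliminate →)
≡ ¬e ∨ ¬¬c ∨ ¬b ∨ (a ↔ e ∨ ¬a)   (eliminate →)
≡ ¬e ∨ ¬¬c ∨ ¬b ∨ (a → e ∨ ¬a) ∧ (e ∨ ¬a → a)   (eliminate ↔)
≡ ¬e ∨ ¬¬c ∨ ¬b ∨ (¬a ∨ e ∨ ¬a) ∧ (e ∨ ¬a → a)   (eliminate →)
≡ ¬e ∨ ¬¬c ∨ ¬b ∨ (¬a ∨ e ∨ ¬a) ∧ (¬(e ∨ ¬a) ∨ a)   (eliminate →)
≡ ¬e ∨ c ∨ ¬b ∨ (¬a ∨ e ∨ ¬a) ∧ (¬(e ∨ ¬a) ∨ a)   (double negation)
≡ ¬e ∨ c ∨ ¬b ∨ (¬a ∨ e ∨ ¬a) ∧ (¬e ∧ ¬¬a ∨ a)   (De Morgan)
≡ ¬e ∨ c ∨ ¬b ∨ (¬a ∨ e ∨ ¬a) ∧ (¬e ∧ a ∨ a)   (double negation)
≡ ¬e ∨ c ∨ ¬b ∨ ¬a ∧ ¬e ∧ a ∨ ¬a ∧ a ∨ e ∧ ¬e ∧ a ∨ e ∧ a ∨ ¬a ∧ ¬e ∧ a ∨ ¬a ∧ a   (distribute ∧ over ∨)
≡ ¬e ∨ c ∨ ¬b ∨ e ∧ a   (simplify)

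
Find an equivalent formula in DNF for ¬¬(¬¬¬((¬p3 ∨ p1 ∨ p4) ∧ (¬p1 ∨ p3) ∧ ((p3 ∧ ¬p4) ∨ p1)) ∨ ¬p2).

(p3 ∧ ¬p1 ∧ ¬p4) ∨ (p1 ∧ ¬p3) ∨ (¬p3 ∧ ¬p1) ∨ (p4 ∧ ¬p1) ∨ ¬p2

¬¬(¬¬¬((¬p3 ∨ p1 ∨ p4) ∧ (¬p1 ∨ p3) ∧ ((p3 ∧ ¬p4) ∨ p1)) ∨ ¬p2)
≡ ¬¬¬((¬p3 ∨ p1 ∨ p4) ∧ (¬p1 ∨ p3) ∧ ((p3 ∧ ¬p4) ∨ p1)) ∨ ¬p2   [double negation]
≡ ¬((¬p3 ∨ p1 ∨ p4) ∧ (¬p1 ∨ p3) ∧ ((p3 ∧ ¬p4) ∨ p1)) ∨ ¬p2   [double negation]
≡ ¬(¬p3 ∨ p1 ∨ p4) ∨ ¬(¬p1 ∨ p3) ∨ ¬((p3 ∧ ¬p4) ∨ p1) ∨ ¬p2   [De Morgan]
≡ (¬¬p3 ∧ ¬p1 ∧ ¬p4) ∨ ¬(¬p1 ∨ p3) ∨ ¬((p3 ∧ ¬p4) ∨ p1) ∨ ¬p2   [De Morgan]
≡ (p3 ∧ ¬p1 ∧ ¬p4) ∨ ¬(¬p1 ∨ p3) ∨ ¬((p3 ∧ ¬p4) ∨ p1) ∨ ¬p2   [double negation]
≡ (p3 ∧ ¬p1 ∧ ¬p4) ∨ (¬¬p1 ∧ ¬p3) ∨ ¬((p3 ∧ ¬p4) ∨ p1) ∨ ¬p2   [De Morgan]
≡ (p3 ∧ ¬p1 ∧ ¬p4) ∨ (p1 ∧ ¬p3) ∨ ¬((p3 ∧ ¬p4) ∨ p1) ∨ ¬p2   [double negation]
≡ (p3 ∧ ¬p1 ∧ ¬p4) ∨ (p1 ∧ ¬p3) ∨ (¬(p3 ∧ ¬p4) ∧ ¬p1) ∨ ¬p2   [De Morgan]
≡ (p3 ∧ ¬p1 ∧ ¬p4) ∨ (p1 ∧ ¬p3) ∨ ((¬p3 ∨ ¬¬p4) ∧ ¬p1) ∨ ¬p2   [De Morgan]
≡ (p3 ∧ ¬p1 ∧ ¬p4) ∨ (p1 ∧ ¬p3) ∨ ((¬p3 ∨ p4) ∧ ¬p1) ∨ ¬p2   [double negation]
≡ (p3 ∧ ¬p1 ∧ ¬p4) ∨ (p1 ∧ ¬p3) ∨ (¬p3 ∧ ¬p1) ∨ (p4 ∧ ¬p1) ∨ ¬p2   [distribute ∧ over ∨]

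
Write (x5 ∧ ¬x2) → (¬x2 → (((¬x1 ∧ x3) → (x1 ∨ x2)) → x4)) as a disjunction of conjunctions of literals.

¬x5 ∨ x2 ∨ (¬x1 ∧ x3 ∧ ¬x2) ∨ x4

(x5 ∧ ¬x2) → (¬x2 → (((¬x1 ∧ x3) → (x1 ∨ x2)) → x4))
≡ ¬(x5 ∧ ¬x2) ∨ (¬x2 → (((¬x1 ∧ x3) → (x1 ∨ x2)) → x4))   [eliminate →]
≡ ¬(x5 ∧ ¬x2) ∨ ¬¬x2 ∨ (((¬x1 ∧ x3) → (x1 ∨ x2)) → x4)   [eliminate →]
≡ ¬(x5 ∧ ¬x2) ∨ ¬¬x2 ∨ ¬((¬x1 ∧ x3) → (x1 ∨ x2)) ∨ x4   [eliminate →]
≡ ¬(x5 ∧ ¬x2) ∨ ¬¬x2 ∨ ¬(¬(¬x1 ∧ x3) ∨ x1 ∨ x2) ∨ x4   [eliminate →]
≡ ¬x5 ∨ ¬¬x2 ∨ ¬¬x2 ∨ ¬(¬(¬x1 ∧ x3) ∨ x1 ∨ x2) ∨ x4   [De Morgan]
≡ ¬x5 ∨ x2 ∨ ¬¬x2 ∨ ¬(¬(¬x1 ∧ x3) ∨ x1 ∨ x2) ∨ x4   [double negation]
≡ ¬x5 ∨ x2 ∨ x2 ∨ ¬(¬(¬x1 ∧ x3) ∨ x1 ∨ x2) ∨ x4   [double negation]
≡ ¬x5 ∨ x2 ∨ x2 ∨ (¬¬(¬x1 ∧ x3) ∧ ¬x1 ∧ ¬x2) ∨ x4   [De Morgan]
≡ ¬x5 ∨ x2 ∨ x2 ∨ (¬x1 ∧ x3 ∧ ¬x1 ∧ ¬x2) ∨ x4   [double negation]
≡ ¬x5 ∨ x2 ∨ (¬x1 ∧ x3 ∧ ¬x2) ∨ x4   [simplify]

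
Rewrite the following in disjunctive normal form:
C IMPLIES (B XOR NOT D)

C IMPLIES (B XOR NOT D)
≡ NOT C OR (B XOR NOT D)   [eliminate IMPLIES]
≡ NOT C OR (B AND NOT NOT D) OR (NOT B AND NOT D)   [expand XOR]
≡ NOT C OR (B AND D) OR (NOT B AND NOT D)   [double negation]

NOT C OR (B AND D) OR (NOT B AND NOT D)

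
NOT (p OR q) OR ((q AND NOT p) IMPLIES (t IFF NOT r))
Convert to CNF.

(NOT q OR p OR NOT t OR NOT r) AND (NOT q OR p OR r OR t)

NOT (p OR q) OR ((q AND NOT p) IMPLIES (t IFF NOT r))
≡ NOT (p OR q) OR NOT (q AND NOT p) OR (t IFF NOT r)
≡ NOT (p OR q) OR NOT (q AND NOT p) OR ((t IMPLIES NOT r) AND (NOT r IMPLIES t))
≡ NOT (p OR q) OR NOT (q AND NOT p) OR ((NOT t OR NOT r) AND (NOT r IMPLIES t))
≡ NOT (p OR q) OR NOT (q AND NOT p) OR ((NOT t OR NOT r) AND (NOT NOT r OR t))
≡ (NOT p AND NOT q) OR NOT (q AND NOT p) OR ((NOT t OR NOT r) AND (NOT NOT r OR t))
≡ (NOT p AND NOT q) OR NOT q OR NOT NOT p OR ((NOT t OR NOT r) AND (NOT NOT r OR t))
≡ (NOT p AND NOT q) OR NOT q OR p OR ((NOT t OR NOT r) AND (NOT NOT r OR t))
≡ (NOT p AND NOT q) OR NOT q OR p OR ((NOT t OR NOT r) AND (r OR t))
≡ (NOT p OR NOT q OR p OR NOT t OR NOT r) AND (NOT p OR NOT q OR p OR r OR t) AND (NOT q OR NOT q OR p OR NOT t OR NOT r) AND (NOT q OR NOT q OR p OR r OR t)
≡ (NOT q OR p OR NOT t OR NOT r) AND (NOT q OR p OR r OR t)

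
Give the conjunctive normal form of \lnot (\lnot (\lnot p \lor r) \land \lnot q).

\lnot (\lnot (\lnot p \lor r) \land \lnot q)
= \lnot \lnot (\lnot p \lor r) \lor \lnot \lnot q   [De Morgan]
= \lnot p \lor r \lor \lnot \lnot q   [double negation]
= \lnot p \lor r \lor q   [double negation]

\lnot p \lor r \lor q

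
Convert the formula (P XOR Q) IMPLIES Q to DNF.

(NOT P AND NOT Q) OR Q

(P XOR Q) IMPLIES Q
≡ NOT (P XOR Q) OR Q   — eliminate IMPLIES
≡ NOT ((P AND NOT Q) OR (NOT P AND Q)) OR Q   — expand XOR
≡ (NOT (P AND NOT Q) AND NOT (NOT P AND Q)) OR Q   — De Morgan
≡ ((NOT P OR NOT NOT Q) AND NOT (NOT P AND Q)) OR Q   — De Morgan
≡ ((NOT P OR Q) AND NOT (NOT P AND Q)) OR Q   — double negation
≡ ((NOT P OR Q) AND (NOT NOT P OR NOT Q)) OR Q   — De Morgan
≡ ((NOT P OR Q) AND (P OR NOT Q)) OR Q   — double negation
≡ (NOT P AND P) OR (NOT P AND NOT Q) OR (Q AND P) OR (Q AND NOT Q) OR Q   — distribute AND over OR
≡ (NOT P AND NOT Q) OR Q   — simplify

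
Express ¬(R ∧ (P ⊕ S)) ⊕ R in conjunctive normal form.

¬(R ∧ (P ⊕ S)) ⊕ R
≡ (¬(R ∧ (P ⊕ S)) ∨ R) ∧ ¬(¬(R ∧ (P ⊕ S)) ∧ R)   [expand ⊕]
≡ (¬(R ∧ (P ∨ S) ∧ ¬(P ∧ S)) ∨ R) ∧ ¬(¬(R ∧ (P ⊕ S)) ∧ R)   [expand ⊕]
≡ (¬(R ∧ (P ∨ S) ∧ ¬(P ∧ S)) ∨ R) ∧ ¬(¬(R ∧ (P ∨ S) ∧ ¬(P ∧ S)) ∧ R)   [expand ⊕]
≡ (¬R ∨ ¬(P ∨ S) ∨ ¬¬(P ∧ S) ∨ R) ∧ ¬(¬(R ∧ (P ∨ S) ∧ ¬(P ∧ S)) ∧ R)   [De Morgan]
≡ (¬R ∨ (¬P ∧ ¬S) ∨ ¬¬(P ∧ S) ∨ R) ∧ ¬(¬(R ∧ (P ∨ S) ∧ ¬(P ∧ S)) ∧ R)   [De Morgan]
≡ (¬R ∨ (¬P ∧ ¬S) ∨ (P ∧ S) ∨ R) ∧ ¬(¬(R ∧ (P ∨ S) ∧ ¬(P ∧ S)) ∧ R)   [double negation]
≡ (¬R ∨ (¬P ∧ ¬S) ∨ (P ∧ S) ∨ R) ∧ (¬¬(R ∧ (P ∨ S) ∧ ¬(P ∧ S)) ∨ ¬R)   [De Morgan]
≡ (¬R ∨ (¬P ∧ ¬S) ∨ (P ∧ S) ∨ R) ∧ ((R ∧ (P ∨ S) ∧ ¬(P ∧ S)) ∨ ¬R)   [double negation]
≡ (¬R ∨ (¬P ∧ ¬S) ∨ (P ∧ S) ∨ R) ∧ ((R ∧ (P ∨ S) ∧ (¬P ∨ ¬S)) ∨ ¬R)   [De Morgan]
≡ (¬R ∨ ¬P ∨ P ∨ R) ∧ (¬R ∨ ¬P ∨ S ∨ R) ∧ (¬R ∨ ¬S ∨ P ∨ R) ∧ (¬R ∨ ¬S ∨ S ∨ R) ∧ (R ∨ ¬R) ∧ (P ∨ S ∨ ¬R) ∧ (¬P ∨ ¬S ∨ ¬R)   [distribute ∨ over ∧]
≡ (P ∨ S ∨ ¬R) ∧ (¬P ∨ ¬S ∨ ¬R)   [simplify]

(P ∨ S ∨ ¬R) ∧ (¬P ∨ ¬S ∨ ¬R)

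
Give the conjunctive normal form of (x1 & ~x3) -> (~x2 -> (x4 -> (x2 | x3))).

(x1 & ~x3) -> (~x2 -> (x4 -> (x2 | x3)))
≡ ~(x1 & ~x3) | (~x2 -> (x4 -> (x2 | x3)))   [eliminate ->]
≡ ~(x1 & ~x3) | ~~x2 | (x4 -> (x2 | x3))   [eliminate ->]
≡ ~(x1 & ~x3) | ~~x2 | ~x4 | x2 | x3   [eliminate ->]
≡ ~x1 | ~~x3 | ~~x2 | ~x4 | x2 | x3   [De Morgan]
≡ ~x1 | x3 | ~~x2 | ~x4 | x2 | x3   [double negation]
≡ ~x1 | x3 | x2 | ~x4 | x2 | x3   [double negation]
≡ ~x1 | x3 | x2 | ~x4   [simplify]

~x1 | x3 | x2 | ~x4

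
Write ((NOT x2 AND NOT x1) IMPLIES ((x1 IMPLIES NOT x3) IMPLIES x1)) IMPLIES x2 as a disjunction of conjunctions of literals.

(NOT x2 AND NOT x1) OR x2

((NOT x2 AND NOT x1) IMPLIES ((x1 IMPLIES NOT x3) IMPLIES x1)) IMPLIES x2
≡ NOT ((NOT x2 AND NOT x1) IMPLIES ((x1 IMPLIES NOT x3) IMPLIES x1)) OR x2   [eliminate IMPLIES]
≡ NOT (NOT (NOT x2 AND NOT x1) OR ((x1 IMPLIES NOT x3) IMPLIES x1)) OR x2   [eliminate IMPLIES]
≡ NOT (NOT (NOT x2 AND NOT x1) OR NOT (x1 IMPLIES NOT x3) OR x1) OR x2   [eliminate IMPLIES]
≡ NOT (NOT (NOT x2 AND NOT x1) OR NOT (NOT x1 OR NOT x3) OR x1) OR x2   [eliminate IMPLIES]
≡ (NOT NOT (NOT x2 AND NOT x1) AND NOT NOT (NOT x1 OR NOT x3) AND NOT x1) OR x2   [De Morgan]
≡ (NOT x2 AND NOT x1 AND NOT NOT (NOT x1 OR NOT x3) AND NOT x1) OR x2   [double negation]
≡ (NOT x2 AND NOT x1 AND (NOT x1 OR NOT x3) AND NOT x1) OR x2   [double negation]
≡ (NOT x2 AND NOT x1 AND NOT x1 AND NOT x1) OR (NOT x2 AND NOT x1 AND NOT x3 AND NOT x1) OR x2   [distribute AND over OR]
≡ (NOT x2 AND NOT x1) OR x2   [simplify]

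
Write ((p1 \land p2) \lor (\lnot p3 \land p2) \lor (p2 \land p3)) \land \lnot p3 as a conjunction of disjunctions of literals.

p2 \land \lnot p3

((p1 \land p2) \lor (\lnot p3 \land p2) \lor (p2 \land p3)) \land \lnot p3
≡ (p1 \lor \lnot p3 \lor p2) \land (p1 \lor \lnot p3 \lor p3) \land (p1 \lor p2 \lor p2) \land (p1 \lor p2 \lor p3) \land (p2 \lor \lnot p3 \lor p2) \land (p2 \lor \lnot p3 \lor p3) \land (p2 \lor p2 \lor p2) \land (p2 \lor p2 \lor p3) \land \lnot p3   [distribute \lor over \land]
≡ p2 \land \lnot p3   [simplify]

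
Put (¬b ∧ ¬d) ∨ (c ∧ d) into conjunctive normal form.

(¬b ∧ ¬d) ∨ (c ∧ d)
⇔ (¬b ∨ c) ∧ (¬b ∨ d) ∧ (¬d ∨ c) ∧ (¬d ∨ d)   — distribute ∨ over ∧
⇔ (¬b ∨ c) ∧ (¬b ∨ d) ∧ (¬d ∨ c)   — simplify

(¬b ∨ c) ∧ (¬b ∨ d) ∧ (¬d ∨ c)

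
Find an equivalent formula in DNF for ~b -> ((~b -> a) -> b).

b | (~b & ~a)

~b -> ((~b -> a) -> b)
≡ ~~b | ((~b -> a) -> b)   — eliminate ->
≡ ~~b | ~(~b -> a) | b   — eliminate ->
≡ ~~b | ~(~~b | a) | b   — eliminate ->
≡ b | ~(~~b | a) | b   — double negation
≡ b | (~~~b & ~a) | b   — De Morgan
≡ b | (~b & ~a) | b   — double negation
≡ b | (~b & ~a)   — simplify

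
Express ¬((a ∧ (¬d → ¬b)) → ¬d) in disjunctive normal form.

a ∧ d

¬((a ∧ (¬d → ¬b)) → ¬d)
⇔ ¬(¬(a ∧ (¬d → ¬b)) ∨ ¬d)   [eliminate →]
⇔ ¬(¬(a ∧ (¬¬d ∨ ¬b)) ∨ ¬d)   [eliminate →]
⇔ ¬¬(a ∧ (¬¬d ∨ ¬b)) ∧ ¬¬d   [De Morgan]
⇔ a ∧ (¬¬d ∨ ¬b) ∧ ¬¬d   [double negation]
⇔ a ∧ (d ∨ ¬b) ∧ ¬¬d   [double negation]
⇔ a ∧ (d ∨ ¬b) ∧ d   [double negation]
⇔ (a ∧ d ∧ d) ∨ (a ∧ ¬b ∧ d)   [distribute ∧ over ∨]
⇔ a ∧ d   [simplify]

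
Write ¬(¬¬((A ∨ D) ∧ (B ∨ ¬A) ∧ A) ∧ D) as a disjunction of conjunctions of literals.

¬(¬¬((A ∨ D) ∧ (B ∨ ¬A) ∧ A) ∧ D)
≡ ¬¬¬((A ∨ D) ∧ (B ∨ ¬A) ∧ A) ∨ ¬D   [De Morgan]
≡ ¬((A ∨ D) ∧ (B ∨ ¬A) ∧ A) ∨ ¬D   [double negation]
≡ ¬(A ∨ D) ∨ ¬(B ∨ ¬A) ∨ ¬A ∨ ¬D   [De Morgan]
≡ ¬A ∧ ¬D ∨ ¬(B ∨ ¬A) ∨ ¬A ∨ ¬D   [De Morgan]
≡ ¬A ∧ ¬D ∨ ¬B ∧ ¬¬A ∨ ¬A ∨ ¬D   [De Morgan]
≡ ¬A ∧ ¬D ∨ ¬B ∧ A ∨ ¬A ∨ ¬D   [double negation]
≡ ¬B ∧ A ∨ ¬A ∨ ¬D   [simplify]

¬B ∧ A ∨ ¬A ∨ ¬D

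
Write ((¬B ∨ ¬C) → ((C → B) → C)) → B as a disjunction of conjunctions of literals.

((¬B ∨ ¬C) → ((C → B) → C)) → B
≡ ¬((¬B ∨ ¬C) → ((C → B) → C)) ∨ B   — eliminate →
≡ ¬(¬(¬B ∨ ¬C) ∨ ((C → B) → C)) ∨ B   — eliminate →
≡ ¬(¬(¬B ∨ ¬C) ∨ ¬(C → B) ∨ C) ∨ B   — eliminate →
≡ ¬(¬(¬B ∨ ¬C) ∨ ¬(¬C ∨ B) ∨ C) ∨ B   — eliminate →
≡ (¬¬(¬B ∨ ¬C) ∧ ¬¬(¬C ∨ B) ∧ ¬C) ∨ B   — De Morgan
≡ ((¬B ∨ ¬C) ∧ ¬¬(¬C ∨ B) ∧ ¬C) ∨ B   — double negation
≡ ((¬B ∨ ¬C) ∧ (¬C ∨ B) ∧ ¬C) ∨ B   — double negation
≡ (¬B ∧ ¬C ∧ ¬C) ∨ (¬B ∧ B ∧ ¬C) ∨ (¬C ∧ ¬C ∧ ¬C) ∨ (¬C ∧ B ∧ ¬C) ∨ B   — distribute ∧ over ∨
≡ ¬C ∨ B   — simplify

¬C ∨ B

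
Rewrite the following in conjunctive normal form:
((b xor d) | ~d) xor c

(~b | ~d | c) & (~d | b | ~c) & (d | ~c)

((b xor d) | ~d) xor c
≡ ((b xor d) | ~d | c) & ~(((b xor d) | ~d) & c)   [expand xor]
≡ (((b | d) & ~(b & d)) | ~d | c) & ~(((b xor d) | ~d) & c)   [expand xor]
≡ (((b | d) & ~(b & d)) | ~d | c) & ~((((b | d) & ~(b & d)) | ~d) & c)   [expand xor]
≡ (((b | d) & (~b | ~d)) | ~d | c) & ~((((b | d) & ~(b & d)) | ~d) & c)   [De Morgan]
≡ (((b | d) & (~b | ~d)) | ~d | c) & (~(((b | d) & ~(b & d)) | ~d) | ~c)   [De Morgan]
≡ (((b | d) & (~b | ~d)) | ~d | c) & ((~((b | d) & ~(b & d)) & ~~d) | ~c)   [De Morgan]
≡ (((b | d) & (~b | ~d)) | ~d | c) & (((~(b | d) | ~~(b & d)) & ~~d) | ~c)   [De Morgan]
≡ (((b | d) & (~b | ~d)) | ~d | c) & ((((~b & ~d) | ~~(b & d)) & ~~d) | ~c)   [De Morgan]
≡ (((b | d) & (~b | ~d)) | ~d | c) & ((((~b & ~d) | (b & d)) & ~~d) | ~c)   [double negation]
≡ (((b | d) & (~b | ~d)) | ~d | c) & ((((~b & ~d) | (b & d)) & d) | ~c)   [double negation]
≡ (b | d | ~d | c) & (~b | ~d | ~d | c) & (~b | b | ~c) & (~b | d | ~c) & (~d | b | ~c) & (~d | d | ~c) & (d | ~c)   [distribute | over &]
≡ (~b | ~d | c) & (~d | b | ~c) & (d | ~c)   [simplify]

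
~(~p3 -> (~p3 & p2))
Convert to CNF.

~p3 & (p3 | ~p2)

~(~p3 -> (~p3 & p2))
≡ ~(~~p3 | (~p3 & p2))
≡ ~~~p3 & ~(~p3 & p2)
≡ ~p3 & ~(~p3 & p2)
≡ ~p3 & (~~p3 | ~p2)
≡ ~p3 & (p3 | ~p2)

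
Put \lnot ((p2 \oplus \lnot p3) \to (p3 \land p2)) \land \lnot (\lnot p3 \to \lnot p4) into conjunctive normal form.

(\lnot p2 \lor p3) \land \lnot p3 \land p4

\lnot ((p2 \oplus \lnot p3) \to (p3 \land p2)) \land \lnot (\lnot p3 \to \lnot p4)
= \lnot (\lnot (p2 \oplus \lnot p3) \lor (p3 \land p2)) \land \lnot (\lnot p3 \to \lnot p4)   (eliminate \to)
= \lnot (\lnot ((p2 \lor \lnot p3) \land \lnot (p2 \land \lnot p3)) \lor (p3 \land p2)) \land \lnot (\lnot p3 \to \lnot p4)   (expand \oplus)
= \lnot (\lnot ((p2 \lor \lnot p3) \land \lnot (p2 \land \lnot p3)) \lor (p3 \land p2)) \land \lnot (\lnot \lnot p3 \lor \lnot p4)   (eliminate \to)
= \lnot \lnot ((p2 \lor \lnot p3) \land \lnot (p2 \land \lnot p3)) \land \lnot (p3 \land p2) \land \lnot (\lnot \lnot p3 \lor \lnot p4)   (De Morgan)
= (p2 \lor \lnot p3) \land \lnot (p2 \land \lnot p3) \land \lnot (p3 \land p2) \land \lnot (\lnot \lnot p3 \lor \lnot p4)   (double negation)
= (p2 \lor \lnot p3) \land (\lnot p2 \lor \lnot \lnot p3) \land \lnot (p3 \land p2) \land \lnot (\lnot \lnot p3 \lor \lnot p4)   (De Morgan)
= (p2 \lor \lnot p3) \land (\lnot p2 \lor p3) \land \lnot (p3 \land p2) \land \lnot (\lnot \lnot p3 \lor \lnot p4)   (double negation)
= (p2 \lor \lnot p3) \land (\lnot p2 \lor p3) \land (\lnot p3 \lor \lnot p2) \land \lnot (\lnot \lnot p3 \lor \lnot p4)   (De Morgan)
= (p2 \lor \lnot p3) \land (\lnot p2 \lor p3) \land (\lnot p3 \lor \lnot p2) \land \lnot \lnot \lnot p3 \land \lnot \lnot p4   (De Morgan)
= (p2 \lor \lnot p3) \land (\lnot p2 \lor p3) \land (\lnot p3 \lor \lnot p2) \land \lnot p3 \land \lnot \lnot p4   (double negation)
= (p2 \lor \lnot p3) \land (\lnot p2 \lor p3) \land (\lnot p3 \lor \lnot p2) \land \lnot p3 \land p4   (double negation)
= (\lnot p2 \lor p3) \land \lnot p3 \land p4   (simplify)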